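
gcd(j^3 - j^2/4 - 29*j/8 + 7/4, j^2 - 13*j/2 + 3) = j - 1/2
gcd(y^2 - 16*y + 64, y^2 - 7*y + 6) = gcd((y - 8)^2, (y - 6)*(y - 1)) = 1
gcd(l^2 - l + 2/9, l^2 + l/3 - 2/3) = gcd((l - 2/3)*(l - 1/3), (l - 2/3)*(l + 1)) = l - 2/3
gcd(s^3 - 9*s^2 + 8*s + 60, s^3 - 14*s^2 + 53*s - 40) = s - 5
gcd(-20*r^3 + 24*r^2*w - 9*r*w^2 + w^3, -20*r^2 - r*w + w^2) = 5*r - w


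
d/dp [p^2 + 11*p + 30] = 2*p + 11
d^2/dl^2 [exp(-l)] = exp(-l)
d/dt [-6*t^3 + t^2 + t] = -18*t^2 + 2*t + 1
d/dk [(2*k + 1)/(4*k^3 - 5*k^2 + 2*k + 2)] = 2*(-8*k^3 - k^2 + 5*k + 1)/(16*k^6 - 40*k^5 + 41*k^4 - 4*k^3 - 16*k^2 + 8*k + 4)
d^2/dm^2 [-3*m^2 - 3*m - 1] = -6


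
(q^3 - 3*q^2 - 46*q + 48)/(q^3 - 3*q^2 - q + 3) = (q^2 - 2*q - 48)/(q^2 - 2*q - 3)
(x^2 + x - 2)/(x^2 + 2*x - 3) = (x + 2)/(x + 3)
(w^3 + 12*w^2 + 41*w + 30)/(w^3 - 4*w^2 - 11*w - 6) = (w^2 + 11*w + 30)/(w^2 - 5*w - 6)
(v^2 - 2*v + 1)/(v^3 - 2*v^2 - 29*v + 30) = (v - 1)/(v^2 - v - 30)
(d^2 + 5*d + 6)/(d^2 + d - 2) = (d + 3)/(d - 1)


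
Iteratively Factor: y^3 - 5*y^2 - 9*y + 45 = (y - 5)*(y^2 - 9) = (y - 5)*(y - 3)*(y + 3)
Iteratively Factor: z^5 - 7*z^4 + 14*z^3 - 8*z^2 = (z - 1)*(z^4 - 6*z^3 + 8*z^2) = (z - 4)*(z - 1)*(z^3 - 2*z^2) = z*(z - 4)*(z - 1)*(z^2 - 2*z) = z*(z - 4)*(z - 2)*(z - 1)*(z)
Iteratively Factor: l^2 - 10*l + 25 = (l - 5)*(l - 5)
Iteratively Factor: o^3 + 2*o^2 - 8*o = (o - 2)*(o^2 + 4*o) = o*(o - 2)*(o + 4)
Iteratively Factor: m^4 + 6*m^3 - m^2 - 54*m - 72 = (m + 3)*(m^3 + 3*m^2 - 10*m - 24) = (m - 3)*(m + 3)*(m^2 + 6*m + 8) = (m - 3)*(m + 3)*(m + 4)*(m + 2)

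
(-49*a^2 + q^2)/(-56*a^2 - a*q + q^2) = (-7*a + q)/(-8*a + q)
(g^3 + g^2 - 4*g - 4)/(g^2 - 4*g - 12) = (g^2 - g - 2)/(g - 6)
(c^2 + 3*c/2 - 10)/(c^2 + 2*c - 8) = (c - 5/2)/(c - 2)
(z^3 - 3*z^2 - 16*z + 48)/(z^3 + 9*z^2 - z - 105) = (z^2 - 16)/(z^2 + 12*z + 35)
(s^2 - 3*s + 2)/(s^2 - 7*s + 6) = (s - 2)/(s - 6)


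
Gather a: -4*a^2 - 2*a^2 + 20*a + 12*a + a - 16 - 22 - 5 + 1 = -6*a^2 + 33*a - 42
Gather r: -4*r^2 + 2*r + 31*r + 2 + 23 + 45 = -4*r^2 + 33*r + 70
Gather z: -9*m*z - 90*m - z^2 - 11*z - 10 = -90*m - z^2 + z*(-9*m - 11) - 10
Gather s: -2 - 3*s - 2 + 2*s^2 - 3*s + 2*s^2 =4*s^2 - 6*s - 4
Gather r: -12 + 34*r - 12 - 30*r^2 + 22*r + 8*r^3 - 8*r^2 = 8*r^3 - 38*r^2 + 56*r - 24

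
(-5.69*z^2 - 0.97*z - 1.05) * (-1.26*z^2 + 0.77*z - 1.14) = 7.1694*z^4 - 3.1591*z^3 + 7.0627*z^2 + 0.2973*z + 1.197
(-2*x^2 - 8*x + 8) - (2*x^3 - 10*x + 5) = -2*x^3 - 2*x^2 + 2*x + 3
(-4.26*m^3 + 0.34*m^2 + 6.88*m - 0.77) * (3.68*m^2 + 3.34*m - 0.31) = -15.6768*m^5 - 12.9772*m^4 + 27.7746*m^3 + 20.0402*m^2 - 4.7046*m + 0.2387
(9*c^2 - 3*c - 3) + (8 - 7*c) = 9*c^2 - 10*c + 5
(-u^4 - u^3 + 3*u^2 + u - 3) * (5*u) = -5*u^5 - 5*u^4 + 15*u^3 + 5*u^2 - 15*u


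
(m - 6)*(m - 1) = m^2 - 7*m + 6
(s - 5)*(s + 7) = s^2 + 2*s - 35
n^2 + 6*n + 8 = (n + 2)*(n + 4)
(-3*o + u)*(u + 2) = -3*o*u - 6*o + u^2 + 2*u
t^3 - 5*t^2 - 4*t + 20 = (t - 5)*(t - 2)*(t + 2)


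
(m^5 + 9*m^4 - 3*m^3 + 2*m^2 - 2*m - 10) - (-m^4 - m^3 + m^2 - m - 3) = m^5 + 10*m^4 - 2*m^3 + m^2 - m - 7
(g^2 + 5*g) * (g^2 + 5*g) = g^4 + 10*g^3 + 25*g^2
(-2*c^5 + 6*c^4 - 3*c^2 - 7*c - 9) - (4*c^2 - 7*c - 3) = -2*c^5 + 6*c^4 - 7*c^2 - 6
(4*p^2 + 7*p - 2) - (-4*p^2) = 8*p^2 + 7*p - 2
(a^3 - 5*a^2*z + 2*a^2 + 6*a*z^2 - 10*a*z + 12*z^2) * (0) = 0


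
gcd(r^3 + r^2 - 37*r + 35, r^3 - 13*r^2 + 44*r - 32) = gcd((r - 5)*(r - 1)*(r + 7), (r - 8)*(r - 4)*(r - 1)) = r - 1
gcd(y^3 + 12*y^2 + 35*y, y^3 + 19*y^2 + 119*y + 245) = y^2 + 12*y + 35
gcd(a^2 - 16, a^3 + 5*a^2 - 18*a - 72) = a - 4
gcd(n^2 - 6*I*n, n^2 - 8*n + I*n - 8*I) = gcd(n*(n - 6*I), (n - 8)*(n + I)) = 1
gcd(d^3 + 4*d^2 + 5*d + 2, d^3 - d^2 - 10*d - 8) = d^2 + 3*d + 2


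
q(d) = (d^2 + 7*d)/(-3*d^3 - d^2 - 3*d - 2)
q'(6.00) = 0.03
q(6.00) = -0.11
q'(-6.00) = -0.01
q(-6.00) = -0.00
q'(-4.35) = -0.04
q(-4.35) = -0.05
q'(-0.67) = -100.37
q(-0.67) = -9.15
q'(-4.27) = -0.04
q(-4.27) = -0.05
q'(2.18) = 0.25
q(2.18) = -0.45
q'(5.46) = 0.03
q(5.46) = -0.13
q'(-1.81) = -0.65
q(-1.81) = -0.52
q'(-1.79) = -0.68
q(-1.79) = -0.54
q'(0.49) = -0.60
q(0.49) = -0.90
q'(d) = (2*d + 7)/(-3*d^3 - d^2 - 3*d - 2) + (d^2 + 7*d)*(9*d^2 + 2*d + 3)/(-3*d^3 - d^2 - 3*d - 2)^2 = (d*(d + 7)*(9*d^2 + 2*d + 3) - (2*d + 7)*(3*d^3 + d^2 + 3*d + 2))/(3*d^3 + d^2 + 3*d + 2)^2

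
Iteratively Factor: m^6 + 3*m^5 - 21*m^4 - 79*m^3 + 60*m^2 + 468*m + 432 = (m + 3)*(m^5 - 21*m^3 - 16*m^2 + 108*m + 144) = (m - 4)*(m + 3)*(m^4 + 4*m^3 - 5*m^2 - 36*m - 36) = (m - 4)*(m + 3)^2*(m^3 + m^2 - 8*m - 12) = (m - 4)*(m - 3)*(m + 3)^2*(m^2 + 4*m + 4) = (m - 4)*(m - 3)*(m + 2)*(m + 3)^2*(m + 2)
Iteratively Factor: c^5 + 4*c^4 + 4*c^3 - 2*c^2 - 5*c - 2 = (c - 1)*(c^4 + 5*c^3 + 9*c^2 + 7*c + 2) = (c - 1)*(c + 1)*(c^3 + 4*c^2 + 5*c + 2) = (c - 1)*(c + 1)*(c + 2)*(c^2 + 2*c + 1) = (c - 1)*(c + 1)^2*(c + 2)*(c + 1)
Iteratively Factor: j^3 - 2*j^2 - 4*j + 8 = (j - 2)*(j^2 - 4) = (j - 2)*(j + 2)*(j - 2)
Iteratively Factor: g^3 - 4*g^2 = (g)*(g^2 - 4*g) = g*(g - 4)*(g)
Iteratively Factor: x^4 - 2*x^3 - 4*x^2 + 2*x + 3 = (x + 1)*(x^3 - 3*x^2 - x + 3) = (x - 1)*(x + 1)*(x^2 - 2*x - 3) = (x - 3)*(x - 1)*(x + 1)*(x + 1)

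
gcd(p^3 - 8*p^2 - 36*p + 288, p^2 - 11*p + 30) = p - 6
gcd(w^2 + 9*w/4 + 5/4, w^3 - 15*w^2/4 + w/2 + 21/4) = w + 1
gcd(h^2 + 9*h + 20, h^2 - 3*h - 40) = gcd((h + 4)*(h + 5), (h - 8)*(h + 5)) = h + 5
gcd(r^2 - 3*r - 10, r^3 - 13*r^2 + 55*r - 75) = r - 5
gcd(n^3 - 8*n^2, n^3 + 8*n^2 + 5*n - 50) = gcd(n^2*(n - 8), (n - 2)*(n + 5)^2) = 1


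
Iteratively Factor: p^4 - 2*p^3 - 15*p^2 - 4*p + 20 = (p + 2)*(p^3 - 4*p^2 - 7*p + 10) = (p - 1)*(p + 2)*(p^2 - 3*p - 10) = (p - 1)*(p + 2)^2*(p - 5)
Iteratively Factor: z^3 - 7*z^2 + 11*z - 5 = (z - 1)*(z^2 - 6*z + 5) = (z - 5)*(z - 1)*(z - 1)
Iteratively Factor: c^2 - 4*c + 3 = (c - 3)*(c - 1)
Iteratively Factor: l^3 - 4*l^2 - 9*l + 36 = (l + 3)*(l^2 - 7*l + 12) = (l - 3)*(l + 3)*(l - 4)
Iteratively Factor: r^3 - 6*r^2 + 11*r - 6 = (r - 2)*(r^2 - 4*r + 3) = (r - 3)*(r - 2)*(r - 1)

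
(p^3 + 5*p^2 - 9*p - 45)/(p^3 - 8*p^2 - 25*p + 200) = (p^2 - 9)/(p^2 - 13*p + 40)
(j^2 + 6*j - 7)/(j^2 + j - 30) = (j^2 + 6*j - 7)/(j^2 + j - 30)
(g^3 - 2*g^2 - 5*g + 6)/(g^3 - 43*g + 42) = (g^2 - g - 6)/(g^2 + g - 42)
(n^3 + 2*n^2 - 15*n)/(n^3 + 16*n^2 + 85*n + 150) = n*(n - 3)/(n^2 + 11*n + 30)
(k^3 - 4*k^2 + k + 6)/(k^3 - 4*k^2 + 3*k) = (k^2 - k - 2)/(k*(k - 1))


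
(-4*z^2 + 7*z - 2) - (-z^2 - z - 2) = -3*z^2 + 8*z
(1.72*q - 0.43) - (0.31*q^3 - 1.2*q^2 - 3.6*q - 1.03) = -0.31*q^3 + 1.2*q^2 + 5.32*q + 0.6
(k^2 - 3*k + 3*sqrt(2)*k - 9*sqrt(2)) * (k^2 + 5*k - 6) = k^4 + 2*k^3 + 3*sqrt(2)*k^3 - 21*k^2 + 6*sqrt(2)*k^2 - 63*sqrt(2)*k + 18*k + 54*sqrt(2)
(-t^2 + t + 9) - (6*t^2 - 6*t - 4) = -7*t^2 + 7*t + 13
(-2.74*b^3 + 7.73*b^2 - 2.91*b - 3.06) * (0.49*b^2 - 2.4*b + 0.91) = -1.3426*b^5 + 10.3637*b^4 - 22.4713*b^3 + 12.5189*b^2 + 4.6959*b - 2.7846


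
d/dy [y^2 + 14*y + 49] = 2*y + 14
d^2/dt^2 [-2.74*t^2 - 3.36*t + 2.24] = -5.48000000000000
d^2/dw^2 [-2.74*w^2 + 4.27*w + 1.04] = -5.48000000000000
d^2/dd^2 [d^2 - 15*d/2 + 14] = 2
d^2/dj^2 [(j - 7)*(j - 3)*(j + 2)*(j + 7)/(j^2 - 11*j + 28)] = 2*(j^3 - 12*j^2 + 48*j + 2)/(j^3 - 12*j^2 + 48*j - 64)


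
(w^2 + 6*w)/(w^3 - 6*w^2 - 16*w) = (w + 6)/(w^2 - 6*w - 16)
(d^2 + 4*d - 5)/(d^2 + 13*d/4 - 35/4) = 4*(d - 1)/(4*d - 7)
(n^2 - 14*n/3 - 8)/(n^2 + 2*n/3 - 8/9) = 3*(n - 6)/(3*n - 2)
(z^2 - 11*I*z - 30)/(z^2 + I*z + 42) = (z - 5*I)/(z + 7*I)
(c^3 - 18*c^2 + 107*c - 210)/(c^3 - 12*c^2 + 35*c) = (c - 6)/c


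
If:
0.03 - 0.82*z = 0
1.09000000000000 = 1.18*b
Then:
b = 0.92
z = 0.04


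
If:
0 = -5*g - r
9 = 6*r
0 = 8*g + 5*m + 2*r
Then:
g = -3/10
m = -3/25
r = 3/2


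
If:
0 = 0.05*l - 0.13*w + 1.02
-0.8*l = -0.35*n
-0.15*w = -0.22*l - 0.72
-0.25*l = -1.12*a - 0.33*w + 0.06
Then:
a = -1.95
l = 2.82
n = 6.43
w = 8.93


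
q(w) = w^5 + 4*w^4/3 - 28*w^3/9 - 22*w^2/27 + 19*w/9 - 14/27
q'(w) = 5*w^4 + 16*w^3/3 - 28*w^2/3 - 44*w/27 + 19/9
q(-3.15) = -96.87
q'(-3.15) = 240.22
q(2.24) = 55.12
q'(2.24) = 137.45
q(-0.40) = -1.27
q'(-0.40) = 1.06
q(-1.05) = 0.31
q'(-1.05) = -6.56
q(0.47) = 0.06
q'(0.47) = 0.08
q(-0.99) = -0.06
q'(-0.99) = -5.80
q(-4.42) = -935.21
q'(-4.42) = 1274.79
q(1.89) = 20.69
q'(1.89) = 65.50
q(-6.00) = -5418.52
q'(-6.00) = 5003.89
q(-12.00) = -215951.19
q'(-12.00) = 93141.67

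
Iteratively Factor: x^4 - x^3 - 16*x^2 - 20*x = (x + 2)*(x^3 - 3*x^2 - 10*x) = (x - 5)*(x + 2)*(x^2 + 2*x) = (x - 5)*(x + 2)^2*(x)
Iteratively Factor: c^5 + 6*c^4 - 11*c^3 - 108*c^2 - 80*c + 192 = (c - 1)*(c^4 + 7*c^3 - 4*c^2 - 112*c - 192) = (c - 1)*(c + 4)*(c^3 + 3*c^2 - 16*c - 48) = (c - 1)*(c + 3)*(c + 4)*(c^2 - 16) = (c - 1)*(c + 3)*(c + 4)^2*(c - 4)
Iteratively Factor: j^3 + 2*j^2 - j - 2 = (j + 1)*(j^2 + j - 2) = (j + 1)*(j + 2)*(j - 1)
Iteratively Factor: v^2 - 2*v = (v - 2)*(v)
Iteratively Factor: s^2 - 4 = (s + 2)*(s - 2)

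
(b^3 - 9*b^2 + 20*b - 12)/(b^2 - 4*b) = (b^3 - 9*b^2 + 20*b - 12)/(b*(b - 4))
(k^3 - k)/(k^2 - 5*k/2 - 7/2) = 2*k*(k - 1)/(2*k - 7)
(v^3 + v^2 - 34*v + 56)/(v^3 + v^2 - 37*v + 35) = (v^2 - 6*v + 8)/(v^2 - 6*v + 5)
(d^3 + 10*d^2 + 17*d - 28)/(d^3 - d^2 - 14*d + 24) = (d^2 + 6*d - 7)/(d^2 - 5*d + 6)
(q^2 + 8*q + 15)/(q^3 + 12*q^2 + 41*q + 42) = (q + 5)/(q^2 + 9*q + 14)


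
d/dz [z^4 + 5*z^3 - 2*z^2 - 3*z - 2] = 4*z^3 + 15*z^2 - 4*z - 3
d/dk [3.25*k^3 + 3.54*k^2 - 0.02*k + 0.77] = 9.75*k^2 + 7.08*k - 0.02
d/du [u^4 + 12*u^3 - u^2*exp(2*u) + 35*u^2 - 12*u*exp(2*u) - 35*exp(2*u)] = 4*u^3 - 2*u^2*exp(2*u) + 36*u^2 - 26*u*exp(2*u) + 70*u - 82*exp(2*u)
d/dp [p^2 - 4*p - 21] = 2*p - 4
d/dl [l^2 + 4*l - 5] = 2*l + 4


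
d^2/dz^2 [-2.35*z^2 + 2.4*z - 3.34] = -4.70000000000000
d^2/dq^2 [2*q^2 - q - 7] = 4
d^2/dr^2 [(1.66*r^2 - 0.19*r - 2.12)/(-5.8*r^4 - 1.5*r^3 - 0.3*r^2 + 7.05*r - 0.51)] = (-335.0544*r^8 - 9.95279999999985*r^7 + 1451.0908*r^6 - 256.6602*r^5 + 183.28572*r^4 - 327.9141*r^3 - 208.84104*r^2 - 36.80802*r + 210.592638)/(195.112*r^12 + 151.38*r^11 + 69.426*r^10 - 692.451*r^9 - 312.9498*r^8 - 94.1625*r^7 + 854.5824*r^6 + 98.01135*r^5 + 17.03619*r^4 - 355.704075*r^3 + 76.278915*r^2 - 5.501115*r + 0.132651)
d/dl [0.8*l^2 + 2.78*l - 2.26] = 1.6*l + 2.78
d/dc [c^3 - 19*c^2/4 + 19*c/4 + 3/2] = 3*c^2 - 19*c/2 + 19/4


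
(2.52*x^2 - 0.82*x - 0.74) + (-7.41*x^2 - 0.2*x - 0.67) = -4.89*x^2 - 1.02*x - 1.41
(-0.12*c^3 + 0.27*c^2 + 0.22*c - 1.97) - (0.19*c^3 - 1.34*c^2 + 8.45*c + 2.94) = -0.31*c^3 + 1.61*c^2 - 8.23*c - 4.91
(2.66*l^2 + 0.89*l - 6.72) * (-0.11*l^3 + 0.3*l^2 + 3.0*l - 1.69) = -0.2926*l^5 + 0.7001*l^4 + 8.9862*l^3 - 3.8414*l^2 - 21.6641*l + 11.3568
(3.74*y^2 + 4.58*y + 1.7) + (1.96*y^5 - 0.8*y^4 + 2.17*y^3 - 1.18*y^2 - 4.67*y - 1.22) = 1.96*y^5 - 0.8*y^4 + 2.17*y^3 + 2.56*y^2 - 0.0899999999999999*y + 0.48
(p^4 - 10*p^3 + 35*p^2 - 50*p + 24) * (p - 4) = p^5 - 14*p^4 + 75*p^3 - 190*p^2 + 224*p - 96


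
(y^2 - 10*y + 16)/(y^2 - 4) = (y - 8)/(y + 2)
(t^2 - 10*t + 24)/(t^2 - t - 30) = (t - 4)/(t + 5)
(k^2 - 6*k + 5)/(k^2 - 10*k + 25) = (k - 1)/(k - 5)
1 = 1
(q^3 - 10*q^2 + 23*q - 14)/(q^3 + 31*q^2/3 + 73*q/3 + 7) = 3*(q^3 - 10*q^2 + 23*q - 14)/(3*q^3 + 31*q^2 + 73*q + 21)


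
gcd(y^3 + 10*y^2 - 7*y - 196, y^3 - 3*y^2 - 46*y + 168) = y^2 + 3*y - 28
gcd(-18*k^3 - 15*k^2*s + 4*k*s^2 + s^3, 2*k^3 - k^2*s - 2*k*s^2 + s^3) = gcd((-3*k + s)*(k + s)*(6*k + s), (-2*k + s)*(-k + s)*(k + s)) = k + s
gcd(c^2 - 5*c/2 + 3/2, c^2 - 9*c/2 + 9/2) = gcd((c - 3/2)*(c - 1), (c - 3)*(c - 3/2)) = c - 3/2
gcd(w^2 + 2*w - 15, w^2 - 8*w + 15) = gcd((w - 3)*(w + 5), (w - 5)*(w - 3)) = w - 3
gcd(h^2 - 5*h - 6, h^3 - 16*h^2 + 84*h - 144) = h - 6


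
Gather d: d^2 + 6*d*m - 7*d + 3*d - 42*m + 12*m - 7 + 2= d^2 + d*(6*m - 4) - 30*m - 5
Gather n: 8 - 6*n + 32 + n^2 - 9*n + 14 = n^2 - 15*n + 54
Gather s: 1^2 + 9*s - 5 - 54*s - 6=-45*s - 10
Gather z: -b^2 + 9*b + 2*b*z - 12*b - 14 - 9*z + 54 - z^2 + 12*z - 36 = -b^2 - 3*b - z^2 + z*(2*b + 3) + 4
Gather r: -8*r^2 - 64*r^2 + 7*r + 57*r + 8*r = -72*r^2 + 72*r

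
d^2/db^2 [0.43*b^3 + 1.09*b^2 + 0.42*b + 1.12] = 2.58*b + 2.18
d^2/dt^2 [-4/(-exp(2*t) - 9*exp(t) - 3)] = 4*(2*(2*exp(t) + 9)^2*exp(t) - (4*exp(t) + 9)*(exp(2*t) + 9*exp(t) + 3))*exp(t)/(exp(2*t) + 9*exp(t) + 3)^3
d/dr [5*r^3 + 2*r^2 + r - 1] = 15*r^2 + 4*r + 1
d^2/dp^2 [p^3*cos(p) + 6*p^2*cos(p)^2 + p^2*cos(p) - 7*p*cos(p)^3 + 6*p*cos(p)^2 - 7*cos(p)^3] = -p^3*cos(p) - 6*p^2*sin(p) - p^2*cos(p) - 12*p^2*cos(2*p) - 4*p*sin(p) - 24*p*sin(2*p) + 45*p*cos(p)/4 - 12*p*cos(2*p) + 63*p*cos(3*p)/4 + 21*sin(p)/2 - 12*sin(2*p) + 21*sin(3*p)/2 + 29*cos(p)/4 + 6*cos(2*p) + 63*cos(3*p)/4 + 6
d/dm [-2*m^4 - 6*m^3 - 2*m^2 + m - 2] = -8*m^3 - 18*m^2 - 4*m + 1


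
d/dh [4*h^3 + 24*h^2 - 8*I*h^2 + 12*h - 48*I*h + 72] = 12*h^2 + 16*h*(3 - I) + 12 - 48*I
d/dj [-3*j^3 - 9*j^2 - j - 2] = -9*j^2 - 18*j - 1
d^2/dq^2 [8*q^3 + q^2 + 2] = 48*q + 2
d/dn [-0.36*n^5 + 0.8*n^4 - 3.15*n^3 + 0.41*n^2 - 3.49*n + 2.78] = -1.8*n^4 + 3.2*n^3 - 9.45*n^2 + 0.82*n - 3.49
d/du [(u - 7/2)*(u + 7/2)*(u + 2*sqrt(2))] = 3*u^2 + 4*sqrt(2)*u - 49/4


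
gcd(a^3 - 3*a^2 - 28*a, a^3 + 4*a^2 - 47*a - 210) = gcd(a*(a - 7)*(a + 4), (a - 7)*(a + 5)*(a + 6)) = a - 7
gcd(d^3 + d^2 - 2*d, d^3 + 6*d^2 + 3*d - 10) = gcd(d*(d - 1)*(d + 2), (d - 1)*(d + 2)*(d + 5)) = d^2 + d - 2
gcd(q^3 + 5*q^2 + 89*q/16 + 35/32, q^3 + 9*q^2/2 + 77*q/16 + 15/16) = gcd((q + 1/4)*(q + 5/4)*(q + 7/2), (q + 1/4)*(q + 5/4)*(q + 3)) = q^2 + 3*q/2 + 5/16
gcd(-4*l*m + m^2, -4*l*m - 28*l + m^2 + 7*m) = 4*l - m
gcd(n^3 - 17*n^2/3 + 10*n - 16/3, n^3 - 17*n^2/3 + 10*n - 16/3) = n^3 - 17*n^2/3 + 10*n - 16/3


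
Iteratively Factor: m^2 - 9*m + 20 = (m - 5)*(m - 4)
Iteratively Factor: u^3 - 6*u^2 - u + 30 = (u - 5)*(u^2 - u - 6) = (u - 5)*(u - 3)*(u + 2)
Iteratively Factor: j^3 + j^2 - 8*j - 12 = (j + 2)*(j^2 - j - 6) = (j - 3)*(j + 2)*(j + 2)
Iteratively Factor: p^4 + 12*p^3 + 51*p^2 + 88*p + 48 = (p + 1)*(p^3 + 11*p^2 + 40*p + 48) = (p + 1)*(p + 3)*(p^2 + 8*p + 16) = (p + 1)*(p + 3)*(p + 4)*(p + 4)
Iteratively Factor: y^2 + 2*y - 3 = (y + 3)*(y - 1)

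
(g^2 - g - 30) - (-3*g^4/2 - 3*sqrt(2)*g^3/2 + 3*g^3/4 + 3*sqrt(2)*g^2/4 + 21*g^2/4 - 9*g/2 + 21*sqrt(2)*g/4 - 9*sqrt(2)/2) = 3*g^4/2 - 3*g^3/4 + 3*sqrt(2)*g^3/2 - 17*g^2/4 - 3*sqrt(2)*g^2/4 - 21*sqrt(2)*g/4 + 7*g/2 - 30 + 9*sqrt(2)/2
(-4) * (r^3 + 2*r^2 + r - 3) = -4*r^3 - 8*r^2 - 4*r + 12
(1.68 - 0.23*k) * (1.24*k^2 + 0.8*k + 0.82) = -0.2852*k^3 + 1.8992*k^2 + 1.1554*k + 1.3776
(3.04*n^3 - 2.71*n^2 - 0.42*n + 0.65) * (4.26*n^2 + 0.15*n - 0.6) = 12.9504*n^5 - 11.0886*n^4 - 4.0197*n^3 + 4.332*n^2 + 0.3495*n - 0.39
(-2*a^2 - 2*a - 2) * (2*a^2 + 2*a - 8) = -4*a^4 - 8*a^3 + 8*a^2 + 12*a + 16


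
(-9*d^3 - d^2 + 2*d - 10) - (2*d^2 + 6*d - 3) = -9*d^3 - 3*d^2 - 4*d - 7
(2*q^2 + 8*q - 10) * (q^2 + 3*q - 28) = 2*q^4 + 14*q^3 - 42*q^2 - 254*q + 280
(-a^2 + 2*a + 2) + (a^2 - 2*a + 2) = 4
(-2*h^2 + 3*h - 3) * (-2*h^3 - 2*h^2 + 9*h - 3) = 4*h^5 - 2*h^4 - 18*h^3 + 39*h^2 - 36*h + 9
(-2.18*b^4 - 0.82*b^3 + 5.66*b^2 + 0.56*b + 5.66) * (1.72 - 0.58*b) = 1.2644*b^5 - 3.274*b^4 - 4.6932*b^3 + 9.4104*b^2 - 2.3196*b + 9.7352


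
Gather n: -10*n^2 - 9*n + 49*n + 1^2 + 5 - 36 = -10*n^2 + 40*n - 30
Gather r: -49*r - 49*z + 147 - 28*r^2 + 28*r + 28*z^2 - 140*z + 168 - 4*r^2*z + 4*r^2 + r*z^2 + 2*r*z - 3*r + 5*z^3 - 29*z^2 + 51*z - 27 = r^2*(-4*z - 24) + r*(z^2 + 2*z - 24) + 5*z^3 - z^2 - 138*z + 288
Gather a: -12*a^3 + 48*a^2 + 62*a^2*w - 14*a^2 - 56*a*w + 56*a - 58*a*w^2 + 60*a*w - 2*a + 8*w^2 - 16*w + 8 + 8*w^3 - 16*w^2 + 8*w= -12*a^3 + a^2*(62*w + 34) + a*(-58*w^2 + 4*w + 54) + 8*w^3 - 8*w^2 - 8*w + 8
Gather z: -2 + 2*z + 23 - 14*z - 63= -12*z - 42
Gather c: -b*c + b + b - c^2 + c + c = 2*b - c^2 + c*(2 - b)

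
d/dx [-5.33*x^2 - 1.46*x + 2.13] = -10.66*x - 1.46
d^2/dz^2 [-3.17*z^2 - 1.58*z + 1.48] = -6.34000000000000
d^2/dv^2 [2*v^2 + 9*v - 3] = 4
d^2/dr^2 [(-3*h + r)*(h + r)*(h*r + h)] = 2*h*(-2*h + 3*r + 1)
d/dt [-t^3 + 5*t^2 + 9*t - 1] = -3*t^2 + 10*t + 9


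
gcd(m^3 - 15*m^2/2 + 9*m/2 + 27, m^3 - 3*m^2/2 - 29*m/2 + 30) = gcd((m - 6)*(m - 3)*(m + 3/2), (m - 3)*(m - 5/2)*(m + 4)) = m - 3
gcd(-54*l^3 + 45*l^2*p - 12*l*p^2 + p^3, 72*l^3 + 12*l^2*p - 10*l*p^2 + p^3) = -6*l + p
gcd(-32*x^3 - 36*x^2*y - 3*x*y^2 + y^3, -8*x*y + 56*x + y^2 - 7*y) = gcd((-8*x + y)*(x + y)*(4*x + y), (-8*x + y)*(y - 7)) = 8*x - y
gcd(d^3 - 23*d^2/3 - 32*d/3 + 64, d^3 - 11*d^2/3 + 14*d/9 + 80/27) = d - 8/3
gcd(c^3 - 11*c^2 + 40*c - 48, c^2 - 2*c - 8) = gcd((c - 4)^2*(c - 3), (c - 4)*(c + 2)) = c - 4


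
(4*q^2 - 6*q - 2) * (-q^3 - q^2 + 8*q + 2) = -4*q^5 + 2*q^4 + 40*q^3 - 38*q^2 - 28*q - 4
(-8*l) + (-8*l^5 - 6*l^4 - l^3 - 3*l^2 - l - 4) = -8*l^5 - 6*l^4 - l^3 - 3*l^2 - 9*l - 4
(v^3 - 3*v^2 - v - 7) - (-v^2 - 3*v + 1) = v^3 - 2*v^2 + 2*v - 8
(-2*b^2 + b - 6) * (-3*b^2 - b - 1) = 6*b^4 - b^3 + 19*b^2 + 5*b + 6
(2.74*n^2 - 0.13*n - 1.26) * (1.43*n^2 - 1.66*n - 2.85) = 3.9182*n^4 - 4.7343*n^3 - 9.395*n^2 + 2.4621*n + 3.591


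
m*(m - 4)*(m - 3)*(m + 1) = m^4 - 6*m^3 + 5*m^2 + 12*m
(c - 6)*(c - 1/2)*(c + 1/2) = c^3 - 6*c^2 - c/4 + 3/2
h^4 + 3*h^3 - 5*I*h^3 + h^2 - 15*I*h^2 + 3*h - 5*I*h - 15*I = (h + 3)*(h - 5*I)*(-I*h + 1)*(I*h + 1)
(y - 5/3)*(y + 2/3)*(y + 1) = y^3 - 19*y/9 - 10/9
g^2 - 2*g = g*(g - 2)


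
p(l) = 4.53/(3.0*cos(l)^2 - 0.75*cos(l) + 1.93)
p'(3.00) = -0.14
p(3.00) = 0.81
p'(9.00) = -0.45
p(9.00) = 0.89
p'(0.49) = 0.75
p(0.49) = 1.26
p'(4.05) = 1.28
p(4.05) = 1.28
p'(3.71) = 0.64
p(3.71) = 0.97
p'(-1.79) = 1.82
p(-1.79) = 2.03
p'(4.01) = 1.19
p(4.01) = 1.24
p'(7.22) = 1.59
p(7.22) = 1.78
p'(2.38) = -0.97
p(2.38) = 1.12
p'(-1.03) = -1.66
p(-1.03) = 1.94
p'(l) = 4.53*(6.0*sin(l)*cos(l) - 0.75*sin(l))/(3.0*cos(l)^2 - 0.75*cos(l) + 1.93)^2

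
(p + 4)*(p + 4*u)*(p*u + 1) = p^3*u + 4*p^2*u^2 + 4*p^2*u + p^2 + 16*p*u^2 + 4*p*u + 4*p + 16*u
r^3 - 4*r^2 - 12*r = r*(r - 6)*(r + 2)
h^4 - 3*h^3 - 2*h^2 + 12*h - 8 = (h - 2)^2*(h - 1)*(h + 2)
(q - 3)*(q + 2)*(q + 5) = q^3 + 4*q^2 - 11*q - 30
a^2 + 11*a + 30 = (a + 5)*(a + 6)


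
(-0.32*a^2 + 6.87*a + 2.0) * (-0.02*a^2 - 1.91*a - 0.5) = 0.0064*a^4 + 0.4738*a^3 - 13.0017*a^2 - 7.255*a - 1.0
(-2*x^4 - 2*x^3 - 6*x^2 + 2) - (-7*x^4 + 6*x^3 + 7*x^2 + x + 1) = 5*x^4 - 8*x^3 - 13*x^2 - x + 1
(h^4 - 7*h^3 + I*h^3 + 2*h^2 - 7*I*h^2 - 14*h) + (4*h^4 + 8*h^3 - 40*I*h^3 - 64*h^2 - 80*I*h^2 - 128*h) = 5*h^4 + h^3 - 39*I*h^3 - 62*h^2 - 87*I*h^2 - 142*h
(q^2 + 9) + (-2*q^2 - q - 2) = -q^2 - q + 7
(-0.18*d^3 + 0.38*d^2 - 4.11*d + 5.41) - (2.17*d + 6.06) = -0.18*d^3 + 0.38*d^2 - 6.28*d - 0.649999999999999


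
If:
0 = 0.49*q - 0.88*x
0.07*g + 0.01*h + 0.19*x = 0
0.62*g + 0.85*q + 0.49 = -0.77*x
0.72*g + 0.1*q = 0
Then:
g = 0.06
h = 3.95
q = -0.41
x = -0.23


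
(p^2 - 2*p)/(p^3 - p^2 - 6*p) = (2 - p)/(-p^2 + p + 6)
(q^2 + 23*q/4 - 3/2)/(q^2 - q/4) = (q + 6)/q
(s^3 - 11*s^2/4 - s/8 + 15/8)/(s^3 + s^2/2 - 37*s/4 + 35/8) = (4*s^2 - s - 3)/(4*s^2 + 12*s - 7)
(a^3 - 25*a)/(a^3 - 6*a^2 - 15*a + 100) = a*(a + 5)/(a^2 - a - 20)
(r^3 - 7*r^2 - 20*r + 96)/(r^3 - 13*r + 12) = (r - 8)/(r - 1)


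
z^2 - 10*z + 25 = (z - 5)^2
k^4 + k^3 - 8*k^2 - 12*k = k*(k - 3)*(k + 2)^2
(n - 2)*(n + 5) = n^2 + 3*n - 10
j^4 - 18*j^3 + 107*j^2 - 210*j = j*(j - 7)*(j - 6)*(j - 5)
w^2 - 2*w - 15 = (w - 5)*(w + 3)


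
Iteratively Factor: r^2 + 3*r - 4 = (r - 1)*(r + 4)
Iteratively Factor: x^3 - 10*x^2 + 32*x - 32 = (x - 4)*(x^2 - 6*x + 8) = (x - 4)*(x - 2)*(x - 4)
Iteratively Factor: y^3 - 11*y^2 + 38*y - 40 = (y - 2)*(y^2 - 9*y + 20) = (y - 4)*(y - 2)*(y - 5)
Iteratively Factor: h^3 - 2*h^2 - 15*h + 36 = (h - 3)*(h^2 + h - 12) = (h - 3)*(h + 4)*(h - 3)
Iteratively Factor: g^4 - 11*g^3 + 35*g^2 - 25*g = (g - 5)*(g^3 - 6*g^2 + 5*g) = g*(g - 5)*(g^2 - 6*g + 5) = g*(g - 5)*(g - 1)*(g - 5)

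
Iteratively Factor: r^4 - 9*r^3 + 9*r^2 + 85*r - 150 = (r + 3)*(r^3 - 12*r^2 + 45*r - 50) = (r - 2)*(r + 3)*(r^2 - 10*r + 25) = (r - 5)*(r - 2)*(r + 3)*(r - 5)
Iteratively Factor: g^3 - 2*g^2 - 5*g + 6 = (g - 3)*(g^2 + g - 2) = (g - 3)*(g + 2)*(g - 1)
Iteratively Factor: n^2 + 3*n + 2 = (n + 2)*(n + 1)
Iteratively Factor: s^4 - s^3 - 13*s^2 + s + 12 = (s - 1)*(s^3 - 13*s - 12) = (s - 1)*(s + 1)*(s^2 - s - 12) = (s - 1)*(s + 1)*(s + 3)*(s - 4)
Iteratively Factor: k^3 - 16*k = (k - 4)*(k^2 + 4*k) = (k - 4)*(k + 4)*(k)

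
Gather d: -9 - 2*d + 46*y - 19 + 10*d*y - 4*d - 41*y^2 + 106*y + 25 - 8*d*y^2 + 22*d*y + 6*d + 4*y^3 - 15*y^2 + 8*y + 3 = d*(-8*y^2 + 32*y) + 4*y^3 - 56*y^2 + 160*y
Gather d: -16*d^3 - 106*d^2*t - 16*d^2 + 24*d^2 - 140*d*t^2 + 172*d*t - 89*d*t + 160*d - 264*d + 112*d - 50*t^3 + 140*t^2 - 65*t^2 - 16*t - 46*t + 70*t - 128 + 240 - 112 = -16*d^3 + d^2*(8 - 106*t) + d*(-140*t^2 + 83*t + 8) - 50*t^3 + 75*t^2 + 8*t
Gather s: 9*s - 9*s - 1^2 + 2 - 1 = 0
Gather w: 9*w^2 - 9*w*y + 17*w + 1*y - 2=9*w^2 + w*(17 - 9*y) + y - 2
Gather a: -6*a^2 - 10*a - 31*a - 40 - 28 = -6*a^2 - 41*a - 68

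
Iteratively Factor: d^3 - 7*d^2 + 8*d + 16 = (d - 4)*(d^2 - 3*d - 4) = (d - 4)^2*(d + 1)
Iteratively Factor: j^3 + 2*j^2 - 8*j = (j + 4)*(j^2 - 2*j) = j*(j + 4)*(j - 2)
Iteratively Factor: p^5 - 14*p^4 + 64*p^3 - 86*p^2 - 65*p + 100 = (p + 1)*(p^4 - 15*p^3 + 79*p^2 - 165*p + 100) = (p - 1)*(p + 1)*(p^3 - 14*p^2 + 65*p - 100) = (p - 5)*(p - 1)*(p + 1)*(p^2 - 9*p + 20) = (p - 5)*(p - 4)*(p - 1)*(p + 1)*(p - 5)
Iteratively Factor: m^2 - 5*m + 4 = (m - 1)*(m - 4)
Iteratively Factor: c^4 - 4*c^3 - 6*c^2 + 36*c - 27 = (c + 3)*(c^3 - 7*c^2 + 15*c - 9) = (c - 3)*(c + 3)*(c^2 - 4*c + 3) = (c - 3)^2*(c + 3)*(c - 1)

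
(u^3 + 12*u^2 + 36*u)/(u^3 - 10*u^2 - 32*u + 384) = u*(u + 6)/(u^2 - 16*u + 64)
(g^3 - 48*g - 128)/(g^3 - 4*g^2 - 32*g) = (g + 4)/g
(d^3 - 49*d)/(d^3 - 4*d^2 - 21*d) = (d + 7)/(d + 3)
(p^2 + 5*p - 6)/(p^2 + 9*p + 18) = (p - 1)/(p + 3)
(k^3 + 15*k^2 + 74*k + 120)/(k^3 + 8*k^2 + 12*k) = (k^2 + 9*k + 20)/(k*(k + 2))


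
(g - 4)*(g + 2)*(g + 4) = g^3 + 2*g^2 - 16*g - 32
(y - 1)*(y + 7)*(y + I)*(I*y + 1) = I*y^4 + 6*I*y^3 - 6*I*y^2 + 6*I*y - 7*I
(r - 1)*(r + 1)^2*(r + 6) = r^4 + 7*r^3 + 5*r^2 - 7*r - 6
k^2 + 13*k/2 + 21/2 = (k + 3)*(k + 7/2)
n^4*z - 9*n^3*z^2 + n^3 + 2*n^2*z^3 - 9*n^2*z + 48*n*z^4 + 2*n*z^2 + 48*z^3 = (n - 8*z)*(n - 3*z)*(n + 2*z)*(n*z + 1)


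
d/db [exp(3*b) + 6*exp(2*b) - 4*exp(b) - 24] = (3*exp(2*b) + 12*exp(b) - 4)*exp(b)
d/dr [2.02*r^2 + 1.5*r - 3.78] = 4.04*r + 1.5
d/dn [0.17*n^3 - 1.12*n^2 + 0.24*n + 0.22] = 0.51*n^2 - 2.24*n + 0.24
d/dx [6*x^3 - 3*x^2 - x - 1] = 18*x^2 - 6*x - 1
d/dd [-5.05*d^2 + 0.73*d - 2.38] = 0.73 - 10.1*d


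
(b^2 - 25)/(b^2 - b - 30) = (b - 5)/(b - 6)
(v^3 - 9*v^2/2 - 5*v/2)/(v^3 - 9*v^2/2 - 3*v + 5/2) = v*(2*v + 1)/(2*v^2 + v - 1)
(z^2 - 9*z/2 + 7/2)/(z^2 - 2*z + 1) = (z - 7/2)/(z - 1)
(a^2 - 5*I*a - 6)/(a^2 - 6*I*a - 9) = (a - 2*I)/(a - 3*I)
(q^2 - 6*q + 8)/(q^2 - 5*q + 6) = (q - 4)/(q - 3)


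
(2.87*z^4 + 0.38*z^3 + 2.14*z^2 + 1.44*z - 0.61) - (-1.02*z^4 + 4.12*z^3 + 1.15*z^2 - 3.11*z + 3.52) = 3.89*z^4 - 3.74*z^3 + 0.99*z^2 + 4.55*z - 4.13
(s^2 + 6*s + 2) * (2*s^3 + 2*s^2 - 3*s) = 2*s^5 + 14*s^4 + 13*s^3 - 14*s^2 - 6*s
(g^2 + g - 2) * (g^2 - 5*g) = g^4 - 4*g^3 - 7*g^2 + 10*g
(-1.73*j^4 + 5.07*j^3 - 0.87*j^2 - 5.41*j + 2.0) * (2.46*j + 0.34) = -4.2558*j^5 + 11.884*j^4 - 0.4164*j^3 - 13.6044*j^2 + 3.0806*j + 0.68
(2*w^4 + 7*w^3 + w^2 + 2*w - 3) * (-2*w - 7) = -4*w^5 - 28*w^4 - 51*w^3 - 11*w^2 - 8*w + 21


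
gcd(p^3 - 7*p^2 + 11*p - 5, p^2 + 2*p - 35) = p - 5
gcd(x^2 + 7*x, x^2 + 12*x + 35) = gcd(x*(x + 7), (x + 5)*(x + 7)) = x + 7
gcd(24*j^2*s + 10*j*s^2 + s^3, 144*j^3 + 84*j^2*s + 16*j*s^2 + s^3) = 24*j^2 + 10*j*s + s^2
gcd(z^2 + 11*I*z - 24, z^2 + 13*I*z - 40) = z + 8*I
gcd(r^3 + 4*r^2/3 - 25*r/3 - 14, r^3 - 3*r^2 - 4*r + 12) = r^2 - r - 6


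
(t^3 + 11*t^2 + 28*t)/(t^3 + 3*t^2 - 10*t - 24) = t*(t + 7)/(t^2 - t - 6)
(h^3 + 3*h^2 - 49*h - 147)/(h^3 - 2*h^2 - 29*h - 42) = (h + 7)/(h + 2)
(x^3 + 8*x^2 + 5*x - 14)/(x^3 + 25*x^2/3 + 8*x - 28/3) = 3*(x - 1)/(3*x - 2)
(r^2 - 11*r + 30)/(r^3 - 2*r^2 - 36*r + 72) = (r - 5)/(r^2 + 4*r - 12)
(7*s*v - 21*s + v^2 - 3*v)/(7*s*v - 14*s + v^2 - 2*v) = (v - 3)/(v - 2)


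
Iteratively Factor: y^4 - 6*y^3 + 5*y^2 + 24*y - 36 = (y - 3)*(y^3 - 3*y^2 - 4*y + 12) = (y - 3)^2*(y^2 - 4) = (y - 3)^2*(y + 2)*(y - 2)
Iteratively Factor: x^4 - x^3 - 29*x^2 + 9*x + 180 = (x - 3)*(x^3 + 2*x^2 - 23*x - 60) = (x - 5)*(x - 3)*(x^2 + 7*x + 12) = (x - 5)*(x - 3)*(x + 4)*(x + 3)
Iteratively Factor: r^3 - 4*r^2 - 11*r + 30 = (r - 5)*(r^2 + r - 6) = (r - 5)*(r + 3)*(r - 2)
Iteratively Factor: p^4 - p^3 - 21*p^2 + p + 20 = (p + 1)*(p^3 - 2*p^2 - 19*p + 20) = (p + 1)*(p + 4)*(p^2 - 6*p + 5) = (p - 5)*(p + 1)*(p + 4)*(p - 1)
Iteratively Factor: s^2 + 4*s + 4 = (s + 2)*(s + 2)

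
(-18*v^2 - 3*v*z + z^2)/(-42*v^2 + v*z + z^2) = (3*v + z)/(7*v + z)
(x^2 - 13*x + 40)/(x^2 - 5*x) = (x - 8)/x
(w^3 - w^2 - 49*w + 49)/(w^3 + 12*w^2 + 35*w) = (w^2 - 8*w + 7)/(w*(w + 5))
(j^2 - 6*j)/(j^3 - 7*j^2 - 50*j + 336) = j/(j^2 - j - 56)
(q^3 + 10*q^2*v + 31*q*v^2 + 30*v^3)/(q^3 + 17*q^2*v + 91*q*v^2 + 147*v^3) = (q^2 + 7*q*v + 10*v^2)/(q^2 + 14*q*v + 49*v^2)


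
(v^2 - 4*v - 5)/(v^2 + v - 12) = (v^2 - 4*v - 5)/(v^2 + v - 12)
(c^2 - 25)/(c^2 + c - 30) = (c + 5)/(c + 6)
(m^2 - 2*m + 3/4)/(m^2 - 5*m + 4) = (m^2 - 2*m + 3/4)/(m^2 - 5*m + 4)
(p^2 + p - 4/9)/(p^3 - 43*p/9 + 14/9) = (3*p + 4)/(3*p^2 + p - 14)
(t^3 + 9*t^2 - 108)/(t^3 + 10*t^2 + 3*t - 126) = (t + 6)/(t + 7)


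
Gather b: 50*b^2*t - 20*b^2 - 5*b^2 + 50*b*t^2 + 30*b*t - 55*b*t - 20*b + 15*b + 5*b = b^2*(50*t - 25) + b*(50*t^2 - 25*t)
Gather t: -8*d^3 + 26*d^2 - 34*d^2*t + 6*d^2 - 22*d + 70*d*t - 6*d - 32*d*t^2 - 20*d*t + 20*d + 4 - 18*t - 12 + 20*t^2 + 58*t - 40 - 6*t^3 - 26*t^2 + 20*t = -8*d^3 + 32*d^2 - 8*d - 6*t^3 + t^2*(-32*d - 6) + t*(-34*d^2 + 50*d + 60) - 48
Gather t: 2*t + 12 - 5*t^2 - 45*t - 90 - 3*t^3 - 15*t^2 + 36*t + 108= -3*t^3 - 20*t^2 - 7*t + 30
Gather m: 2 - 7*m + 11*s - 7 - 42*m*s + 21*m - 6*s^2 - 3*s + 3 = m*(14 - 42*s) - 6*s^2 + 8*s - 2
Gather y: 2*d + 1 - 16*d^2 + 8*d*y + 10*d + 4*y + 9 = -16*d^2 + 12*d + y*(8*d + 4) + 10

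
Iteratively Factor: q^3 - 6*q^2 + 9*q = (q - 3)*(q^2 - 3*q) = (q - 3)^2*(q)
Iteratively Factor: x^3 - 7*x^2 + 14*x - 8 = (x - 4)*(x^2 - 3*x + 2) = (x - 4)*(x - 2)*(x - 1)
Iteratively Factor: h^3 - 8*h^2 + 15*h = (h)*(h^2 - 8*h + 15) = h*(h - 5)*(h - 3)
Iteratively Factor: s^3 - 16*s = (s - 4)*(s^2 + 4*s) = (s - 4)*(s + 4)*(s)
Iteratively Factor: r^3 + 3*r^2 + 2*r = (r + 1)*(r^2 + 2*r) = (r + 1)*(r + 2)*(r)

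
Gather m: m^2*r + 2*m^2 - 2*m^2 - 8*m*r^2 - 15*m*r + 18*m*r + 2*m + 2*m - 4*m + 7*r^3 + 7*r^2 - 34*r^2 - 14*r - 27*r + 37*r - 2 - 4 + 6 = m^2*r + m*(-8*r^2 + 3*r) + 7*r^3 - 27*r^2 - 4*r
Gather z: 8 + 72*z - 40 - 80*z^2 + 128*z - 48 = -80*z^2 + 200*z - 80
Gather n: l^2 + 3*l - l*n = l^2 - l*n + 3*l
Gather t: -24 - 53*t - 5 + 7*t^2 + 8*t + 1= 7*t^2 - 45*t - 28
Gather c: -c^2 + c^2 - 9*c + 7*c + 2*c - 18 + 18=0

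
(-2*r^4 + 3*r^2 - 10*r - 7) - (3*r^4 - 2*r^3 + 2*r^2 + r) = -5*r^4 + 2*r^3 + r^2 - 11*r - 7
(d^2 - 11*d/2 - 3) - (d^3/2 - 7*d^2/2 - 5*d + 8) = -d^3/2 + 9*d^2/2 - d/2 - 11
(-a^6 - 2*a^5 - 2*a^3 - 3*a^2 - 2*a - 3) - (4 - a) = -a^6 - 2*a^5 - 2*a^3 - 3*a^2 - a - 7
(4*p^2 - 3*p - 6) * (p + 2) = 4*p^3 + 5*p^2 - 12*p - 12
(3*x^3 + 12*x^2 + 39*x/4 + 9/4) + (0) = 3*x^3 + 12*x^2 + 39*x/4 + 9/4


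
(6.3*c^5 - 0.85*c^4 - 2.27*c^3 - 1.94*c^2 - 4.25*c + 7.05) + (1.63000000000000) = 6.3*c^5 - 0.85*c^4 - 2.27*c^3 - 1.94*c^2 - 4.25*c + 8.68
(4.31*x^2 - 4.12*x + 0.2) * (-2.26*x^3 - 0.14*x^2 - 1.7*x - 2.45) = -9.7406*x^5 + 8.7078*x^4 - 7.2022*x^3 - 3.5835*x^2 + 9.754*x - 0.49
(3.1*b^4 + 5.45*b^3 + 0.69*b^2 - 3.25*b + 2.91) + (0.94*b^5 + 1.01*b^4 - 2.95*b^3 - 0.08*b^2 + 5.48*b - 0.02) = 0.94*b^5 + 4.11*b^4 + 2.5*b^3 + 0.61*b^2 + 2.23*b + 2.89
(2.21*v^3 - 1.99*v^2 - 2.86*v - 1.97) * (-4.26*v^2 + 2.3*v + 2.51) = -9.4146*v^5 + 13.5604*v^4 + 13.1537*v^3 - 3.1807*v^2 - 11.7096*v - 4.9447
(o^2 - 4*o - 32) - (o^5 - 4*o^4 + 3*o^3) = -o^5 + 4*o^4 - 3*o^3 + o^2 - 4*o - 32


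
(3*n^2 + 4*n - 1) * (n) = 3*n^3 + 4*n^2 - n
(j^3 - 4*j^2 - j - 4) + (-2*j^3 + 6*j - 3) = -j^3 - 4*j^2 + 5*j - 7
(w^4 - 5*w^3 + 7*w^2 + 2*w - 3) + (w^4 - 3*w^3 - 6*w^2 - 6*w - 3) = 2*w^4 - 8*w^3 + w^2 - 4*w - 6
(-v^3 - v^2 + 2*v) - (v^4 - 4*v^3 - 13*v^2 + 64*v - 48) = -v^4 + 3*v^3 + 12*v^2 - 62*v + 48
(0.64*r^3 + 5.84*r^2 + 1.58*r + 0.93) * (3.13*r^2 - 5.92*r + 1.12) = 2.0032*r^5 + 14.4904*r^4 - 28.9106*r^3 + 0.0981000000000005*r^2 - 3.736*r + 1.0416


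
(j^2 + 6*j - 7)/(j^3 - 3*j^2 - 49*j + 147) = (j - 1)/(j^2 - 10*j + 21)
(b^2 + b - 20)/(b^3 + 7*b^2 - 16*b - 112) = (b + 5)/(b^2 + 11*b + 28)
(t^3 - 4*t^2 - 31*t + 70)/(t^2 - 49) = (t^2 + 3*t - 10)/(t + 7)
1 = 1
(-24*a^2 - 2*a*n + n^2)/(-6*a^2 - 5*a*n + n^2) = (4*a + n)/(a + n)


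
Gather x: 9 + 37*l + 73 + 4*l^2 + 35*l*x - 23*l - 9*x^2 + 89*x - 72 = 4*l^2 + 14*l - 9*x^2 + x*(35*l + 89) + 10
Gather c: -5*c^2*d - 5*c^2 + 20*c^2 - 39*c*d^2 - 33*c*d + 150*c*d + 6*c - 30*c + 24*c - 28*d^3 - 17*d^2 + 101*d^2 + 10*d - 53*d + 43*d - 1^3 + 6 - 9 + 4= c^2*(15 - 5*d) + c*(-39*d^2 + 117*d) - 28*d^3 + 84*d^2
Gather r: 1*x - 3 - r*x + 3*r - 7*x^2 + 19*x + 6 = r*(3 - x) - 7*x^2 + 20*x + 3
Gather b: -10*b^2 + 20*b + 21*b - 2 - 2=-10*b^2 + 41*b - 4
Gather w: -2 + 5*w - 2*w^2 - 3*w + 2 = -2*w^2 + 2*w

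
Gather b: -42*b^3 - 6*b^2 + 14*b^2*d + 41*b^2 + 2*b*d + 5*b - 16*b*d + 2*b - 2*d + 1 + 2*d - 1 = -42*b^3 + b^2*(14*d + 35) + b*(7 - 14*d)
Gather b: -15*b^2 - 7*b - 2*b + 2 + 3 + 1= -15*b^2 - 9*b + 6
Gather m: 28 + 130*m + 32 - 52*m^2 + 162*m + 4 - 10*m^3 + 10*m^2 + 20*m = -10*m^3 - 42*m^2 + 312*m + 64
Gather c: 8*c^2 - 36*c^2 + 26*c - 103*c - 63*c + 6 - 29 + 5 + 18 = -28*c^2 - 140*c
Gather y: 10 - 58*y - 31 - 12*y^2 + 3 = -12*y^2 - 58*y - 18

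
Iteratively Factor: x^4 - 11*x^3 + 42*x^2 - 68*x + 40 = (x - 5)*(x^3 - 6*x^2 + 12*x - 8) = (x - 5)*(x - 2)*(x^2 - 4*x + 4) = (x - 5)*(x - 2)^2*(x - 2)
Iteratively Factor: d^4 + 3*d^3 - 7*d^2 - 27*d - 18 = (d - 3)*(d^3 + 6*d^2 + 11*d + 6) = (d - 3)*(d + 1)*(d^2 + 5*d + 6) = (d - 3)*(d + 1)*(d + 2)*(d + 3)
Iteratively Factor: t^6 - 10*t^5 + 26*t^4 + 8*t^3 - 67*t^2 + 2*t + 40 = (t - 5)*(t^5 - 5*t^4 + t^3 + 13*t^2 - 2*t - 8) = (t - 5)*(t - 2)*(t^4 - 3*t^3 - 5*t^2 + 3*t + 4) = (t - 5)*(t - 2)*(t + 1)*(t^3 - 4*t^2 - t + 4) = (t - 5)*(t - 2)*(t - 1)*(t + 1)*(t^2 - 3*t - 4) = (t - 5)*(t - 2)*(t - 1)*(t + 1)^2*(t - 4)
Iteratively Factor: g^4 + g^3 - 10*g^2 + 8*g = (g + 4)*(g^3 - 3*g^2 + 2*g) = (g - 1)*(g + 4)*(g^2 - 2*g) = (g - 2)*(g - 1)*(g + 4)*(g)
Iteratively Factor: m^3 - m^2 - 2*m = (m)*(m^2 - m - 2) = m*(m + 1)*(m - 2)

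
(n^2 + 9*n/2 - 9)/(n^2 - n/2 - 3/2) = (n + 6)/(n + 1)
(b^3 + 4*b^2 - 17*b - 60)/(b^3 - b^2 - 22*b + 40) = (b + 3)/(b - 2)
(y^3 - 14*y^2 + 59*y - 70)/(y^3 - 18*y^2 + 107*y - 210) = (y - 2)/(y - 6)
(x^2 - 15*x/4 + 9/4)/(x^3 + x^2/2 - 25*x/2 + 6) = (4*x - 3)/(2*(2*x^2 + 7*x - 4))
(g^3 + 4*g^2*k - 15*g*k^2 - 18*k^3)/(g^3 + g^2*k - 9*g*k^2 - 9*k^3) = (g + 6*k)/(g + 3*k)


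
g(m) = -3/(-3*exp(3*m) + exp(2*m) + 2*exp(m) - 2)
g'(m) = -3*(9*exp(3*m) - 2*exp(2*m) - 2*exp(m))/(-3*exp(3*m) + exp(2*m) + 2*exp(m) - 2)^2 = (-27*exp(2*m) + 6*exp(m) + 6)*exp(m)/(3*exp(3*m) - exp(2*m) - 2*exp(m) + 2)^2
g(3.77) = 0.00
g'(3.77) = -0.00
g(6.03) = 0.00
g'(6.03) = -0.00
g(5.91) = 0.00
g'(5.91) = -0.00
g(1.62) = 0.01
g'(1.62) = -0.03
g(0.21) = 0.82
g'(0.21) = -2.57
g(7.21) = 0.00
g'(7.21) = -0.00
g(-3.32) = 1.56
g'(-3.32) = 0.06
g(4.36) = 0.00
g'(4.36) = -0.00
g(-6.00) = 1.50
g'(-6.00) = 0.00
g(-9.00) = 1.50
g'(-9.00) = 0.00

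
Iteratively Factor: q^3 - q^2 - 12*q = (q)*(q^2 - q - 12) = q*(q - 4)*(q + 3)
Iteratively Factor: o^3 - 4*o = (o + 2)*(o^2 - 2*o) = o*(o + 2)*(o - 2)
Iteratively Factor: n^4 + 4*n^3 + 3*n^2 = (n + 1)*(n^3 + 3*n^2) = n*(n + 1)*(n^2 + 3*n) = n^2*(n + 1)*(n + 3)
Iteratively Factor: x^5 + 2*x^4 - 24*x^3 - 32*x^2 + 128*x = (x + 4)*(x^4 - 2*x^3 - 16*x^2 + 32*x) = x*(x + 4)*(x^3 - 2*x^2 - 16*x + 32) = x*(x - 2)*(x + 4)*(x^2 - 16) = x*(x - 4)*(x - 2)*(x + 4)*(x + 4)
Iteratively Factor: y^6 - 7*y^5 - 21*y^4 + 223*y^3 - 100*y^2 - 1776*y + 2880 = (y - 3)*(y^5 - 4*y^4 - 33*y^3 + 124*y^2 + 272*y - 960) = (y - 5)*(y - 3)*(y^4 + y^3 - 28*y^2 - 16*y + 192) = (y - 5)*(y - 4)*(y - 3)*(y^3 + 5*y^2 - 8*y - 48) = (y - 5)*(y - 4)*(y - 3)*(y + 4)*(y^2 + y - 12) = (y - 5)*(y - 4)*(y - 3)^2*(y + 4)*(y + 4)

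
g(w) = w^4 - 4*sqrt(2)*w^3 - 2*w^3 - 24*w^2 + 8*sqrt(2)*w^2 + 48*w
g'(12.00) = 3347.77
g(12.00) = 6254.13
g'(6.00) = -67.18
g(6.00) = -526.59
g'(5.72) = -100.09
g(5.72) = -503.00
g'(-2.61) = -113.37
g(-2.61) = -29.16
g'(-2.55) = -102.99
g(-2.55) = -35.65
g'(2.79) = -114.72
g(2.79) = -70.53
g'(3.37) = -145.29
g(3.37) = -146.39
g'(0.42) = 33.59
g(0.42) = 17.39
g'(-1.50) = 20.88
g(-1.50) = -69.64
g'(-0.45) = 54.40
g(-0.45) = -23.43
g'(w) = 4*w^3 - 12*sqrt(2)*w^2 - 6*w^2 - 48*w + 16*sqrt(2)*w + 48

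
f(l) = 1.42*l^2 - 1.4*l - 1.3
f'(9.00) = 24.16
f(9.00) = 101.12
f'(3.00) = 7.12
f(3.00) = 7.28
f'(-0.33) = -2.34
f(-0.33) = -0.68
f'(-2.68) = -9.01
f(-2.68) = 12.65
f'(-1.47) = -5.57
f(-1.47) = 3.83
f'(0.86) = 1.04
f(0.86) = -1.45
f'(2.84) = 6.67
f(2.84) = 6.18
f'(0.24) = -0.72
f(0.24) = -1.55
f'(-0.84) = -3.79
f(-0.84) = 0.88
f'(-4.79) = -15.00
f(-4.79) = 37.99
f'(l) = 2.84*l - 1.4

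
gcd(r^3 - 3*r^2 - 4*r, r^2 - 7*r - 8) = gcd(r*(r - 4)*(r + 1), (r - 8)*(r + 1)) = r + 1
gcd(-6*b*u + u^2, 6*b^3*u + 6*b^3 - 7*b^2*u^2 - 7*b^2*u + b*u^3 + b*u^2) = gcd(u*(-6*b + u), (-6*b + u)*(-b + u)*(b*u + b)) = -6*b + u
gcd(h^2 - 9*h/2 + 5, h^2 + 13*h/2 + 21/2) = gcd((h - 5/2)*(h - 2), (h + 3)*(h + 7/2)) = 1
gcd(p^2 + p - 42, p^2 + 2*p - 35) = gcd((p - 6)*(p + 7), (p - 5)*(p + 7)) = p + 7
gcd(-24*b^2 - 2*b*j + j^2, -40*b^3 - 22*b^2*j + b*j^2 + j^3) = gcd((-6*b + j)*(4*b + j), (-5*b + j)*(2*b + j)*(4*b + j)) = 4*b + j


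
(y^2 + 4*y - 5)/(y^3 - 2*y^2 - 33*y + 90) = (y^2 + 4*y - 5)/(y^3 - 2*y^2 - 33*y + 90)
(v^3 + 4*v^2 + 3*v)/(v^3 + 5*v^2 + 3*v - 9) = v*(v + 1)/(v^2 + 2*v - 3)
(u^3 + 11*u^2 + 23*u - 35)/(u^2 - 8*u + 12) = (u^3 + 11*u^2 + 23*u - 35)/(u^2 - 8*u + 12)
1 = 1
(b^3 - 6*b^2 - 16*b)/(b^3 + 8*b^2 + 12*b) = (b - 8)/(b + 6)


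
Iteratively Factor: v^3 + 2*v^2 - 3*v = (v + 3)*(v^2 - v) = (v - 1)*(v + 3)*(v)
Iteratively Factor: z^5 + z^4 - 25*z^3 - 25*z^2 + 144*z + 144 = (z + 3)*(z^4 - 2*z^3 - 19*z^2 + 32*z + 48) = (z - 4)*(z + 3)*(z^3 + 2*z^2 - 11*z - 12) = (z - 4)*(z - 3)*(z + 3)*(z^2 + 5*z + 4) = (z - 4)*(z - 3)*(z + 1)*(z + 3)*(z + 4)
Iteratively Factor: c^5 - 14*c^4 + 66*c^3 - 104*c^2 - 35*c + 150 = (c + 1)*(c^4 - 15*c^3 + 81*c^2 - 185*c + 150) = (c - 2)*(c + 1)*(c^3 - 13*c^2 + 55*c - 75) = (c - 5)*(c - 2)*(c + 1)*(c^2 - 8*c + 15) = (c - 5)*(c - 3)*(c - 2)*(c + 1)*(c - 5)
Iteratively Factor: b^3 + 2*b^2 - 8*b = (b + 4)*(b^2 - 2*b) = b*(b + 4)*(b - 2)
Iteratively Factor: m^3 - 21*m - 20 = (m + 1)*(m^2 - m - 20) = (m - 5)*(m + 1)*(m + 4)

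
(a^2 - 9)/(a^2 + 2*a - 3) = (a - 3)/(a - 1)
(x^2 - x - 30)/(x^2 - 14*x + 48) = (x + 5)/(x - 8)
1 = 1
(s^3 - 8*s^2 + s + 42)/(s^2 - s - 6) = s - 7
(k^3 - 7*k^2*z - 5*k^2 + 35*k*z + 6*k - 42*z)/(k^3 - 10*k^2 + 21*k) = (k^2 - 7*k*z - 2*k + 14*z)/(k*(k - 7))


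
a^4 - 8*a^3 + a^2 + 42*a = a*(a - 7)*(a - 3)*(a + 2)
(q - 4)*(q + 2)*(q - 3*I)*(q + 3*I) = q^4 - 2*q^3 + q^2 - 18*q - 72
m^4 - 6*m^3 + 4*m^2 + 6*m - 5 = (m - 5)*(m - 1)^2*(m + 1)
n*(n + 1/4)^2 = n^3 + n^2/2 + n/16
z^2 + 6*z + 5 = (z + 1)*(z + 5)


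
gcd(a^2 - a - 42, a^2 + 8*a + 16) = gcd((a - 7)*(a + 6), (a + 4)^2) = 1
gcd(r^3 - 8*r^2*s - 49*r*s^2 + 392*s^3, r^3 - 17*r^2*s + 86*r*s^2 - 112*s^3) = r^2 - 15*r*s + 56*s^2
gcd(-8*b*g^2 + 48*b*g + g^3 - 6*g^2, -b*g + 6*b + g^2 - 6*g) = g - 6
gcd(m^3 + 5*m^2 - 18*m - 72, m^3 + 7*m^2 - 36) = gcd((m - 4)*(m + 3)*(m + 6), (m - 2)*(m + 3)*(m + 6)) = m^2 + 9*m + 18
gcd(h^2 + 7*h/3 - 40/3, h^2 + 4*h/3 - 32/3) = h - 8/3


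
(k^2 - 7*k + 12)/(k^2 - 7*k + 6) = (k^2 - 7*k + 12)/(k^2 - 7*k + 6)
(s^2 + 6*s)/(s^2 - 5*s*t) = (s + 6)/(s - 5*t)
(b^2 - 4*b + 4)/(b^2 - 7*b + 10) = (b - 2)/(b - 5)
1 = 1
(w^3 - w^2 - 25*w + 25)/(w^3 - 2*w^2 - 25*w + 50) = (w - 1)/(w - 2)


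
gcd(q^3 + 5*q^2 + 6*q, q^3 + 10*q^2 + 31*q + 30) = q^2 + 5*q + 6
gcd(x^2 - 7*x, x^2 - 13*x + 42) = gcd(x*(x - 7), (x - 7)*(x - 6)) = x - 7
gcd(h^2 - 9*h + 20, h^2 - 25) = h - 5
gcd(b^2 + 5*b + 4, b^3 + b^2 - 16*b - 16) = b^2 + 5*b + 4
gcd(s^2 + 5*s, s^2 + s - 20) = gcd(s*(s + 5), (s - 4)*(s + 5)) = s + 5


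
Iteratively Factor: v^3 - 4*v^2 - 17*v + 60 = (v - 3)*(v^2 - v - 20) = (v - 5)*(v - 3)*(v + 4)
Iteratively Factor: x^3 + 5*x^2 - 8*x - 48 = (x + 4)*(x^2 + x - 12) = (x + 4)^2*(x - 3)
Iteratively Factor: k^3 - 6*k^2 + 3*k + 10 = (k + 1)*(k^2 - 7*k + 10) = (k - 2)*(k + 1)*(k - 5)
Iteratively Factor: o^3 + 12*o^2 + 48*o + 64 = (o + 4)*(o^2 + 8*o + 16) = (o + 4)^2*(o + 4)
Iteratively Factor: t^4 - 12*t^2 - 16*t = (t - 4)*(t^3 + 4*t^2 + 4*t) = (t - 4)*(t + 2)*(t^2 + 2*t) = t*(t - 4)*(t + 2)*(t + 2)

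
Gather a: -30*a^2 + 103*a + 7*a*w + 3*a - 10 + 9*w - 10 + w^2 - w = -30*a^2 + a*(7*w + 106) + w^2 + 8*w - 20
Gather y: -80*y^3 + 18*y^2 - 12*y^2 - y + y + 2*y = -80*y^3 + 6*y^2 + 2*y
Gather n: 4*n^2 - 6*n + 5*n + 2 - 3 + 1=4*n^2 - n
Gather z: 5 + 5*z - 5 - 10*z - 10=-5*z - 10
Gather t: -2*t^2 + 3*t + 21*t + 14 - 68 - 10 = -2*t^2 + 24*t - 64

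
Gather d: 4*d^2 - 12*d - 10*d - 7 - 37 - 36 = 4*d^2 - 22*d - 80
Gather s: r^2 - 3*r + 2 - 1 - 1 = r^2 - 3*r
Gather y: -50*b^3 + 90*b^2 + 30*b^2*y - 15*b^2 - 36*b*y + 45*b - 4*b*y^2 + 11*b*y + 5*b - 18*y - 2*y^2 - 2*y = -50*b^3 + 75*b^2 + 50*b + y^2*(-4*b - 2) + y*(30*b^2 - 25*b - 20)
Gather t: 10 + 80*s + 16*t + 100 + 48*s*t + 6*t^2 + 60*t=80*s + 6*t^2 + t*(48*s + 76) + 110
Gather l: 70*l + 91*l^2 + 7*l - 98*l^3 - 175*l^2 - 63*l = -98*l^3 - 84*l^2 + 14*l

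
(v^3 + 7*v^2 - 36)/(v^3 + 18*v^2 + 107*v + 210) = (v^2 + v - 6)/(v^2 + 12*v + 35)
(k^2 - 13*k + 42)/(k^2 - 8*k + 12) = (k - 7)/(k - 2)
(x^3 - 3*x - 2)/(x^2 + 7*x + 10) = (x^3 - 3*x - 2)/(x^2 + 7*x + 10)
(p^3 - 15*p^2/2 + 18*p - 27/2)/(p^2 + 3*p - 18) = (2*p^2 - 9*p + 9)/(2*(p + 6))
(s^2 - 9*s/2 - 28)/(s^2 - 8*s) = (s + 7/2)/s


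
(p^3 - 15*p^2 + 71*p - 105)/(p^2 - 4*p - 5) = (p^2 - 10*p + 21)/(p + 1)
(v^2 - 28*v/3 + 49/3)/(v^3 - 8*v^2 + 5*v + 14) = (v - 7/3)/(v^2 - v - 2)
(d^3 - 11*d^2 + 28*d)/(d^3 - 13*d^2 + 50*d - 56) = d/(d - 2)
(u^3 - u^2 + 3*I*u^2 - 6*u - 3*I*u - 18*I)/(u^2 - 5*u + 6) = (u^2 + u*(2 + 3*I) + 6*I)/(u - 2)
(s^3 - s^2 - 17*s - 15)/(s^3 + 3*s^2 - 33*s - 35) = (s + 3)/(s + 7)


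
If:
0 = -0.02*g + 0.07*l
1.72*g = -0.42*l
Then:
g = 0.00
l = 0.00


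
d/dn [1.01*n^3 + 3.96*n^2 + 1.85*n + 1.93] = 3.03*n^2 + 7.92*n + 1.85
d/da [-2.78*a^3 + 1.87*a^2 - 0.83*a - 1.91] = -8.34*a^2 + 3.74*a - 0.83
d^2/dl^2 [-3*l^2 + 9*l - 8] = -6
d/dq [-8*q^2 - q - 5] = -16*q - 1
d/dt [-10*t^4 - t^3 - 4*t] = -40*t^3 - 3*t^2 - 4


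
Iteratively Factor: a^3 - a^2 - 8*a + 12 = (a - 2)*(a^2 + a - 6) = (a - 2)^2*(a + 3)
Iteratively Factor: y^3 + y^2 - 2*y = (y + 2)*(y^2 - y) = y*(y + 2)*(y - 1)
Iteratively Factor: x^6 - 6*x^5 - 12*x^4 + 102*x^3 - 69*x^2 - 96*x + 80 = (x - 1)*(x^5 - 5*x^4 - 17*x^3 + 85*x^2 + 16*x - 80) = (x - 5)*(x - 1)*(x^4 - 17*x^2 + 16) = (x - 5)*(x - 4)*(x - 1)*(x^3 + 4*x^2 - x - 4) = (x - 5)*(x - 4)*(x - 1)*(x + 1)*(x^2 + 3*x - 4) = (x - 5)*(x - 4)*(x - 1)^2*(x + 1)*(x + 4)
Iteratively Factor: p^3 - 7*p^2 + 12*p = (p - 3)*(p^2 - 4*p) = p*(p - 3)*(p - 4)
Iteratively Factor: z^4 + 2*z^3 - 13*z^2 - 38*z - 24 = (z - 4)*(z^3 + 6*z^2 + 11*z + 6) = (z - 4)*(z + 1)*(z^2 + 5*z + 6) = (z - 4)*(z + 1)*(z + 3)*(z + 2)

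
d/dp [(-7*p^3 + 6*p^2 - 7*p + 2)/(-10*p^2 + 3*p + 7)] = (70*p^4 - 42*p^3 - 199*p^2 + 124*p - 55)/(100*p^4 - 60*p^3 - 131*p^2 + 42*p + 49)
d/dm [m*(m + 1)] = 2*m + 1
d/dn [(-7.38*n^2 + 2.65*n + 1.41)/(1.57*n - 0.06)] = (-11.5866*n^2 + 0.8856*n - 2.3727)/(2.4649*n^2 - 0.1884*n + 0.0036)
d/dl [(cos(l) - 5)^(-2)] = 2*sin(l)/(cos(l) - 5)^3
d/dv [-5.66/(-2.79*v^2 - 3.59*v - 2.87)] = (-31.5828*v - 20.3194)/(2.79*v^2 + 3.59*v + 2.87)^2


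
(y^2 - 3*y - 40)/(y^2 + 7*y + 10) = (y - 8)/(y + 2)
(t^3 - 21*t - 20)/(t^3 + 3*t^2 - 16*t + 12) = (t^3 - 21*t - 20)/(t^3 + 3*t^2 - 16*t + 12)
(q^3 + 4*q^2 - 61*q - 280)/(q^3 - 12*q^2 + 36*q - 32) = (q^2 + 12*q + 35)/(q^2 - 4*q + 4)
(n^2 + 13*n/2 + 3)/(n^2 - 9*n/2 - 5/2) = (n + 6)/(n - 5)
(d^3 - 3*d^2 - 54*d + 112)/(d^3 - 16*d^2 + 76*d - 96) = (d + 7)/(d - 6)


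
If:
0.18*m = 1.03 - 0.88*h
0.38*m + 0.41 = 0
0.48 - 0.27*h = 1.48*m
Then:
No Solution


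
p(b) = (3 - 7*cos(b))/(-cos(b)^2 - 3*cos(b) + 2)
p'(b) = (3 - 7*cos(b))*(-2*sin(b)*cos(b) - 3*sin(b))/(-cos(b)^2 - 3*cos(b) + 2)^2 + 7*sin(b)/(-cos(b)^2 - 3*cos(b) + 2) = (7*cos(b)^2 - 6*cos(b) + 5)*sin(b)/(cos(b)^2 + 3*cos(b) - 2)^2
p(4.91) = 1.18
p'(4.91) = -2.13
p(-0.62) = 2.44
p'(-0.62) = -2.27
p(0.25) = 2.05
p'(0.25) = 0.42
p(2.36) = 2.20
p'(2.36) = 0.69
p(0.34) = 2.10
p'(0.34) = 0.63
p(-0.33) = 2.09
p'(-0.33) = -0.60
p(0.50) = 2.24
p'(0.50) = 1.25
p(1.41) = 1.26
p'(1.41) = 1.87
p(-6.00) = 2.06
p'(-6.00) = 0.49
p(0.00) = 2.00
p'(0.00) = 0.00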